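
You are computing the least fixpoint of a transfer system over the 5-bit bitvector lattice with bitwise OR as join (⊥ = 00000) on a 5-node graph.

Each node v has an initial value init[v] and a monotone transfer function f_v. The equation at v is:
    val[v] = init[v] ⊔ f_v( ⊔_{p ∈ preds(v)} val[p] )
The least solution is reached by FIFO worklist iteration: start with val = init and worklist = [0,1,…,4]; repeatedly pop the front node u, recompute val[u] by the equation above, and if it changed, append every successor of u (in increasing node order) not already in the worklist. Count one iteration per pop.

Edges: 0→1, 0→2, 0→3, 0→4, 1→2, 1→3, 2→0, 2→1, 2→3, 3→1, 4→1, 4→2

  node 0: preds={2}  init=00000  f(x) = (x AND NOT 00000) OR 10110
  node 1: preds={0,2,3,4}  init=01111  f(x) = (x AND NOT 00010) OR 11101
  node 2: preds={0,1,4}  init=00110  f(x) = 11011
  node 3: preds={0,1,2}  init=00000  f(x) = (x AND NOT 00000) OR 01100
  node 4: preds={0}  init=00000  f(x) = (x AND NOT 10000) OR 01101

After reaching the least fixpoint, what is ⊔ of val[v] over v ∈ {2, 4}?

Worklist (10 pops):
  #1 pop 0: in=00110 → 10110 (was 00000); enqueue []
  #2 pop 1: in=10110 → 11111 (was 01111); enqueue []
  #3 pop 2: in=11111 → 11111 (was 00110); enqueue [0,1]
  #4 pop 3: in=11111 → 11111 (was 00000); enqueue []
  #5 pop 4: in=10110 → 01111 (was 00000); enqueue [2]
  #6 pop 0: in=11111 → 11111 (was 10110); enqueue [3,4]
  #7 pop 1: in=11111 → 11111 (no change)
  #8 pop 2: in=11111 → 11111 (no change)
  #9 pop 3: in=11111 → 11111 (no change)
  #10 pop 4: in=11111 → 01111 (no change)

Fixpoint:
  val[0] = 11111
  val[1] = 11111
  val[2] = 11111
  val[3] = 11111
  val[4] = 01111

11111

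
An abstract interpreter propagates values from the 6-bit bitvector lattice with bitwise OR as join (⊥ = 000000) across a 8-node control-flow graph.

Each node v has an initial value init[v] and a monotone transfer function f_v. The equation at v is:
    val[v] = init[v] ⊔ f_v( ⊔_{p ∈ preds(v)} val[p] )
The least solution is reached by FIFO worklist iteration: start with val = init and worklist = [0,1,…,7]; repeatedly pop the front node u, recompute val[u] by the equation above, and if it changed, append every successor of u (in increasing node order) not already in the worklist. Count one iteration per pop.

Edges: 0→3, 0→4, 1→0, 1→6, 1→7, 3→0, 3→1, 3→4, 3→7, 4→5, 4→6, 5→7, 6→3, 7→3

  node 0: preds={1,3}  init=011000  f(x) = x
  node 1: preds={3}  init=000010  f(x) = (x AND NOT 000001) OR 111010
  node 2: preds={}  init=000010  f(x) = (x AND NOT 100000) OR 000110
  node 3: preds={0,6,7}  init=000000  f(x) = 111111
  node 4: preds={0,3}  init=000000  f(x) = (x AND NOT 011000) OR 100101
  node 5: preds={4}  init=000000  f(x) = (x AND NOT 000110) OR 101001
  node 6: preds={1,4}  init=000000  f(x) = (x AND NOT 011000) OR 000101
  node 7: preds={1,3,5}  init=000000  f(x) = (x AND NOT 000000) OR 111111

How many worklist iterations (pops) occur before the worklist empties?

15

Worklist (15 pops):
  #1 pop 0: in=000010 → 011010 (was 011000); enqueue []
  #2 pop 1: in=000000 → 111010 (was 000010); enqueue [0]
  #3 pop 2: in=000000 → 000110 (was 000010); enqueue []
  #4 pop 3: in=011010 → 111111 (was 000000); enqueue [1]
  #5 pop 4: in=111111 → 100111 (was 000000); enqueue []
  #6 pop 5: in=100111 → 101001 (was 000000); enqueue []
  #7 pop 6: in=111111 → 100111 (was 000000); enqueue [3]
  #8 pop 7: in=111111 → 111111 (was 000000); enqueue []
  #9 pop 0: in=111111 → 111111 (was 011010); enqueue [4]
  #10 pop 1: in=111111 → 111110 (was 111010); enqueue [0,6,7]
  #11 pop 3: in=111111 → 111111 (no change)
  #12 pop 4: in=111111 → 100111 (no change)
  #13 pop 0: in=111111 → 111111 (no change)
  #14 pop 6: in=111111 → 100111 (no change)
  #15 pop 7: in=111111 → 111111 (no change)

Fixpoint:
  val[0] = 111111
  val[1] = 111110
  val[2] = 000110
  val[3] = 111111
  val[4] = 100111
  val[5] = 101001
  val[6] = 100111
  val[7] = 111111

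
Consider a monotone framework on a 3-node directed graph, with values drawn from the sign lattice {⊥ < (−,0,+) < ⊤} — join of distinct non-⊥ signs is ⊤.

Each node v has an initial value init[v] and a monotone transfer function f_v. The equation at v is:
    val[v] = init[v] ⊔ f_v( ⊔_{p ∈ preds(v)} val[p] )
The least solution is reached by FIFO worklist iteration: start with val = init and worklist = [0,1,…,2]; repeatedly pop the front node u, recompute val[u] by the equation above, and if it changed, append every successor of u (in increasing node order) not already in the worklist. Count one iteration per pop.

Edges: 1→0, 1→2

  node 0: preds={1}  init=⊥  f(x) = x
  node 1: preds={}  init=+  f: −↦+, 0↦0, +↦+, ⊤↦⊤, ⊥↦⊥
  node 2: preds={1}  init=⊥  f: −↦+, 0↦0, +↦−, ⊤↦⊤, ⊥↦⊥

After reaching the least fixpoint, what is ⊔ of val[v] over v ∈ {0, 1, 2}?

⊤

Worklist (3 pops):
  #1 pop 0: in=+ → + (was ⊥); enqueue []
  #2 pop 1: in=⊥ → + (no change)
  #3 pop 2: in=+ → − (was ⊥); enqueue []

Fixpoint:
  val[0] = +
  val[1] = +
  val[2] = −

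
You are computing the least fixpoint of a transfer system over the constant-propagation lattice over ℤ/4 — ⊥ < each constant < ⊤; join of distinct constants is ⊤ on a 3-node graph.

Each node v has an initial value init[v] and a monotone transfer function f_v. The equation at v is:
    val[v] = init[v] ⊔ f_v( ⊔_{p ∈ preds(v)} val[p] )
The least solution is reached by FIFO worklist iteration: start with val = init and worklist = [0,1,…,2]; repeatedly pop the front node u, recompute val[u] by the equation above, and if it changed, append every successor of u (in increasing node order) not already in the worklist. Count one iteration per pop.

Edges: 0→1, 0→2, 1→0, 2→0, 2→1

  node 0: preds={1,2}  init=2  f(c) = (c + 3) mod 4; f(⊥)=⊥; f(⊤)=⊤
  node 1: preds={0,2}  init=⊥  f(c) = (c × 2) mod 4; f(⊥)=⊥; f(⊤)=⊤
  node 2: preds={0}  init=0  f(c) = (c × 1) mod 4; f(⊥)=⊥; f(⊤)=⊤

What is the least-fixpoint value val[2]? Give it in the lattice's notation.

⊤

Trace (5 dequeues):
  [1] u=0 | in 0 | out ⊤ | prev 2 | push {}
  [2] u=1 | in ⊤ | out ⊤ | prev ⊥ | push {0}
  [3] u=2 | in ⊤ | out ⊤ | prev 0 | push {1}
  [4] u=0 | in ⊤ | out ⊤ | ==
  [5] u=1 | in ⊤ | out ⊤ | ==

Converged values:
  [0] ⊤
  [1] ⊤
  [2] ⊤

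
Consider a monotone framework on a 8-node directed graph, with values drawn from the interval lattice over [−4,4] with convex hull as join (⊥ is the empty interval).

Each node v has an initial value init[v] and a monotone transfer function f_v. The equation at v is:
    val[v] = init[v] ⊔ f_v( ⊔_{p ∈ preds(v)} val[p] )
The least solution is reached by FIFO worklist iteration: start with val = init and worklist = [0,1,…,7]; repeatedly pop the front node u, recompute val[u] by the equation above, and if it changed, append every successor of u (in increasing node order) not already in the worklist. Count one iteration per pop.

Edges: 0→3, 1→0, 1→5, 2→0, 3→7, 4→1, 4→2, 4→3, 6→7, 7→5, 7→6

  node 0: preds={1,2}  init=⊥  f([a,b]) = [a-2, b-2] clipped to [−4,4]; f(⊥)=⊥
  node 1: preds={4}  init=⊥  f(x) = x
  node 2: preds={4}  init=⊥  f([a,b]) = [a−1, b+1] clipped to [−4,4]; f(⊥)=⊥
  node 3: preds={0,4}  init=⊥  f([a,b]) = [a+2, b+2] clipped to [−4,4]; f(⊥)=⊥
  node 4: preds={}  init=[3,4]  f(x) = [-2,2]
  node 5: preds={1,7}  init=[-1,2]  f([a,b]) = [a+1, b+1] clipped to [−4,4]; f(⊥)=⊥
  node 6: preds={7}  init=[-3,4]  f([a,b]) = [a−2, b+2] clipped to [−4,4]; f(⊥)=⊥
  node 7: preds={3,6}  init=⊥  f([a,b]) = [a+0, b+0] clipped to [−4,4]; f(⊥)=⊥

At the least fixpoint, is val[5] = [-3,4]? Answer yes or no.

yes

Iteration log — 20 steps:
  step 1. node 0  ⊔preds=⊥  new=⊥  stable
  step 2. node 1  ⊔preds=[3,4]  new=[3,4]  old=⊥  +wl: 0
  step 3. node 2  ⊔preds=[3,4]  new=[2,4]  old=⊥  +wl: 
  step 4. node 3  ⊔preds=[3,4]  new=[4,4]  old=⊥  +wl: 
  step 5. node 4  ⊔preds=⊥  new=[-2,4]  old=[3,4]  +wl: 1,2,3
  step 6. node 5  ⊔preds=[3,4]  new=[-1,4]  old=[-1,2]  +wl: 
  step 7. node 6  ⊔preds=⊥  new=[-3,4]  stable
  step 8. node 7  ⊔preds=[-3,4]  new=[-3,4]  old=⊥  +wl: 5,6
  step 9. node 0  ⊔preds=[2,4]  new=[0,2]  old=⊥  +wl: 
  step 10. node 1  ⊔preds=[-2,4]  new=[-2,4]  old=[3,4]  +wl: 0
  step 11. node 2  ⊔preds=[-2,4]  new=[-3,4]  old=[2,4]  +wl: 
  step 12. node 3  ⊔preds=[-2,4]  new=[0,4]  old=[4,4]  +wl: 7
  step 13. node 5  ⊔preds=[-3,4]  new=[-2,4]  old=[-1,4]  +wl: 
  step 14. node 6  ⊔preds=[-3,4]  new=[-4,4]  old=[-3,4]  +wl: 
  step 15. node 0  ⊔preds=[-3,4]  new=[-4,2]  old=[0,2]  +wl: 3
  step 16. node 7  ⊔preds=[-4,4]  new=[-4,4]  old=[-3,4]  +wl: 5,6
  step 17. node 3  ⊔preds=[-4,4]  new=[-2,4]  old=[0,4]  +wl: 7
  step 18. node 5  ⊔preds=[-4,4]  new=[-3,4]  old=[-2,4]  +wl: 
  step 19. node 6  ⊔preds=[-4,4]  new=[-4,4]  stable
  step 20. node 7  ⊔preds=[-4,4]  new=[-4,4]  stable

Least fixpoint reached:
  node 0: [-4,2]
  node 1: [-2,4]
  node 2: [-3,4]
  node 3: [-2,4]
  node 4: [-2,4]
  node 5: [-3,4]
  node 6: [-4,4]
  node 7: [-4,4]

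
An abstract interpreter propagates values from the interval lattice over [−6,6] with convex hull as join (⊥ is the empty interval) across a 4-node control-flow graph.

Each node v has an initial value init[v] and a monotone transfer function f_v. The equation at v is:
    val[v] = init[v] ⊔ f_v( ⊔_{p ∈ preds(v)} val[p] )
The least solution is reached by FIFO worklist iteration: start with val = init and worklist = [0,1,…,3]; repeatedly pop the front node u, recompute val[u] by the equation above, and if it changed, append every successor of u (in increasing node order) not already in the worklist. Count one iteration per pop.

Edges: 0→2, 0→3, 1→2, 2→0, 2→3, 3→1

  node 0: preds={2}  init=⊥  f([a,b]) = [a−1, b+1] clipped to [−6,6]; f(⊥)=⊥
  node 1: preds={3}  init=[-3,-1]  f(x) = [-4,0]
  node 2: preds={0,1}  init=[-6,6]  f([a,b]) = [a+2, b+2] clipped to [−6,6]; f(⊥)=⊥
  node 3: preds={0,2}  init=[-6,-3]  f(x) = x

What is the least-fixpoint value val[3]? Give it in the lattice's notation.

Iteration log — 5 steps:
  step 1. node 0  ⊔preds=[-6,6]  new=[-6,6]  old=⊥  +wl: 
  step 2. node 1  ⊔preds=[-6,-3]  new=[-4,0]  old=[-3,-1]  +wl: 
  step 3. node 2  ⊔preds=[-6,6]  new=[-6,6]  stable
  step 4. node 3  ⊔preds=[-6,6]  new=[-6,6]  old=[-6,-3]  +wl: 1
  step 5. node 1  ⊔preds=[-6,6]  new=[-4,0]  stable

Least fixpoint reached:
  node 0: [-6,6]
  node 1: [-4,0]
  node 2: [-6,6]
  node 3: [-6,6]

[-6,6]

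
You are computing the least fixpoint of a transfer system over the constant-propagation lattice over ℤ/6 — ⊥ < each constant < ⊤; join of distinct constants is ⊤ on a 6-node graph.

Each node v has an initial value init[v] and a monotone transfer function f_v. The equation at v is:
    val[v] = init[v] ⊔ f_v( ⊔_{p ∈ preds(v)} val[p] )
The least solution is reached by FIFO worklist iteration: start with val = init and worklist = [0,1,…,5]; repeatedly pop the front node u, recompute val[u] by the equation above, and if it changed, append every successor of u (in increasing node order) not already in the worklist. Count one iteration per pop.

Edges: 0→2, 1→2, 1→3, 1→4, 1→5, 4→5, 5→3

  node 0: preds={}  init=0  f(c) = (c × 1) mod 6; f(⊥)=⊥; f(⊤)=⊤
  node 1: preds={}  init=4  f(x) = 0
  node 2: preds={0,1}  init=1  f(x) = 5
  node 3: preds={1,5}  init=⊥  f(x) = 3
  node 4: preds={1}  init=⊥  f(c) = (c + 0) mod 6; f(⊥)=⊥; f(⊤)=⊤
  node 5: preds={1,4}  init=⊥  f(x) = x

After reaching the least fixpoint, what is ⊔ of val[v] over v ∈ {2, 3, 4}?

⊤

Trace (7 dequeues):
  [1] u=0 | in ⊥ | out 0 | ==
  [2] u=1 | in ⊥ | out ⊤ | prev 4 | push {}
  [3] u=2 | in ⊤ | out ⊤ | prev 1 | push {}
  [4] u=3 | in ⊤ | out 3 | prev ⊥ | push {}
  [5] u=4 | in ⊤ | out ⊤ | prev ⊥ | push {}
  [6] u=5 | in ⊤ | out ⊤ | prev ⊥ | push {3}
  [7] u=3 | in ⊤ | out 3 | ==

Converged values:
  [0] 0
  [1] ⊤
  [2] ⊤
  [3] 3
  [4] ⊤
  [5] ⊤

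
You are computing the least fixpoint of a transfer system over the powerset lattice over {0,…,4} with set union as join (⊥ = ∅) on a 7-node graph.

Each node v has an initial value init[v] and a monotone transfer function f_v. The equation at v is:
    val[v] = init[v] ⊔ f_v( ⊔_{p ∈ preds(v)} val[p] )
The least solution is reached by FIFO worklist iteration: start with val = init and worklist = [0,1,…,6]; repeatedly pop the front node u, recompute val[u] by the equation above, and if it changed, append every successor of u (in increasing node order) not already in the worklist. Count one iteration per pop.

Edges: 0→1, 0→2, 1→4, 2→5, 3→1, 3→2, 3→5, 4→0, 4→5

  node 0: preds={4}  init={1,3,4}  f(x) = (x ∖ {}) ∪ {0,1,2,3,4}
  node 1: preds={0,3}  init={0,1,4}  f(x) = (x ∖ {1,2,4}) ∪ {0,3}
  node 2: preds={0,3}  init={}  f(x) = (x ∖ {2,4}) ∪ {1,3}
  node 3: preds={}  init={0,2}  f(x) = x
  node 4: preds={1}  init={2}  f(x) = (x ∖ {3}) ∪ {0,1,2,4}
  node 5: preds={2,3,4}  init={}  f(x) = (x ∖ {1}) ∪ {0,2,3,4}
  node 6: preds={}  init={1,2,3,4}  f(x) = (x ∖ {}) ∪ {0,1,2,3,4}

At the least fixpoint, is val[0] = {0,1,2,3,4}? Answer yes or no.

Iteration log — 8 steps:
  step 1. node 0  ⊔preds={2}  new={0,1,2,3,4}  old={1,3,4}  +wl: 
  step 2. node 1  ⊔preds={0,1,2,3,4}  new={0,1,3,4}  old={0,1,4}  +wl: 
  step 3. node 2  ⊔preds={0,1,2,3,4}  new={0,1,3}  old={}  +wl: 
  step 4. node 3  ⊔preds={}  new={0,2}  stable
  step 5. node 4  ⊔preds={0,1,3,4}  new={0,1,2,4}  old={2}  +wl: 0
  step 6. node 5  ⊔preds={0,1,2,3,4}  new={0,2,3,4}  old={}  +wl: 
  step 7. node 6  ⊔preds={}  new={0,1,2,3,4}  old={1,2,3,4}  +wl: 
  step 8. node 0  ⊔preds={0,1,2,4}  new={0,1,2,3,4}  stable

Least fixpoint reached:
  node 0: {0,1,2,3,4}
  node 1: {0,1,3,4}
  node 2: {0,1,3}
  node 3: {0,2}
  node 4: {0,1,2,4}
  node 5: {0,2,3,4}
  node 6: {0,1,2,3,4}

yes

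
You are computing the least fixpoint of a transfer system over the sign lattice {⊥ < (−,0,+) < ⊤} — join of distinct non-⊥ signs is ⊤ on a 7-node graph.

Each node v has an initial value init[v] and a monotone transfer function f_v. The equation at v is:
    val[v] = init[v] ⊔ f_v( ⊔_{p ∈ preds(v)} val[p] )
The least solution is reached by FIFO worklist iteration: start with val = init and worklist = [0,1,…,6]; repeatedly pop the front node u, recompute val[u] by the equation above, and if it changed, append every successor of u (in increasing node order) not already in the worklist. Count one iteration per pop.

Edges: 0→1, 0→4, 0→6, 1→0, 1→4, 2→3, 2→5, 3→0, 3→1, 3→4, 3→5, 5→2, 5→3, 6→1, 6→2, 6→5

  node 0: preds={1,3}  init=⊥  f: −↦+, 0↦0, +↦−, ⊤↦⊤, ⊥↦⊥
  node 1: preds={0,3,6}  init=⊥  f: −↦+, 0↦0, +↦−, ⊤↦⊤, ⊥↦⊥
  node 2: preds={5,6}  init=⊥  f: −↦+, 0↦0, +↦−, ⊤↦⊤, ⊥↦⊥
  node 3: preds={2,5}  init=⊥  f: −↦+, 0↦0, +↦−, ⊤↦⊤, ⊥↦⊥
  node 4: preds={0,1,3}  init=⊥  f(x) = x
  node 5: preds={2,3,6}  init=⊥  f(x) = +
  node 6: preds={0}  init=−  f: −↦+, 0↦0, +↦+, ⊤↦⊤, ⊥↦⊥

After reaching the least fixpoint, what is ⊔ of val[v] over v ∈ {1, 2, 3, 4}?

Trace (17 dequeues):
  [1] u=0 | in ⊥ | out ⊥ | ==
  [2] u=1 | in − | out + | prev ⊥ | push {0}
  [3] u=2 | in − | out + | prev ⊥ | push {}
  [4] u=3 | in + | out − | prev ⊥ | push {1}
  [5] u=4 | in ⊤ | out ⊤ | prev ⊥ | push {}
  [6] u=5 | in ⊤ | out + | prev ⊥ | push {2,3}
  [7] u=6 | in ⊥ | out − | ==
  [8] u=0 | in ⊤ | out ⊤ | prev ⊥ | push {4,6}
  [9] u=1 | in ⊤ | out ⊤ | prev + | push {0}
  [10] u=2 | in ⊤ | out ⊤ | prev + | push {5}
  [11] u=3 | in ⊤ | out ⊤ | prev − | push {1}
  [12] u=4 | in ⊤ | out ⊤ | ==
  [13] u=6 | in ⊤ | out ⊤ | prev − | push {2}
  [14] u=0 | in ⊤ | out ⊤ | ==
  [15] u=5 | in ⊤ | out + | ==
  [16] u=1 | in ⊤ | out ⊤ | ==
  [17] u=2 | in ⊤ | out ⊤ | ==

Converged values:
  [0] ⊤
  [1] ⊤
  [2] ⊤
  [3] ⊤
  [4] ⊤
  [5] +
  [6] ⊤

⊤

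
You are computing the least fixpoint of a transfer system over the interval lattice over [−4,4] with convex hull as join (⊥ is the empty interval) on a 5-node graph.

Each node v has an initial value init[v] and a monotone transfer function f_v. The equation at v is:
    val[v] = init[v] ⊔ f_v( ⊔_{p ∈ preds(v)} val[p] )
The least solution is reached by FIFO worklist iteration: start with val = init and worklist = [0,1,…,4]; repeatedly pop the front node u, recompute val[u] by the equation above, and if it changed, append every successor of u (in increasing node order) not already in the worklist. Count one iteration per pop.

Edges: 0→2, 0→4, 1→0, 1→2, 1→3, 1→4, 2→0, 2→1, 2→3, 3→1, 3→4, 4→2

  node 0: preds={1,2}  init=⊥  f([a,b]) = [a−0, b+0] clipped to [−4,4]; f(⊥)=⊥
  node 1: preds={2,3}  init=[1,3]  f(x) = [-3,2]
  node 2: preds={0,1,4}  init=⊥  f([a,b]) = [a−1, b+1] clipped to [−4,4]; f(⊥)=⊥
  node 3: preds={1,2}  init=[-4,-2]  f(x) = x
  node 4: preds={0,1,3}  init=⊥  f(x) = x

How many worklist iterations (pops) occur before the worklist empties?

9

Iteration log — 9 steps:
  step 1. node 0  ⊔preds=[1,3]  new=[1,3]  old=⊥  +wl: 
  step 2. node 1  ⊔preds=[-4,-2]  new=[-3,3]  old=[1,3]  +wl: 0
  step 3. node 2  ⊔preds=[-3,3]  new=[-4,4]  old=⊥  +wl: 1
  step 4. node 3  ⊔preds=[-4,4]  new=[-4,4]  old=[-4,-2]  +wl: 
  step 5. node 4  ⊔preds=[-4,4]  new=[-4,4]  old=⊥  +wl: 2
  step 6. node 0  ⊔preds=[-4,4]  new=[-4,4]  old=[1,3]  +wl: 4
  step 7. node 1  ⊔preds=[-4,4]  new=[-3,3]  stable
  step 8. node 2  ⊔preds=[-4,4]  new=[-4,4]  stable
  step 9. node 4  ⊔preds=[-4,4]  new=[-4,4]  stable

Least fixpoint reached:
  node 0: [-4,4]
  node 1: [-3,3]
  node 2: [-4,4]
  node 3: [-4,4]
  node 4: [-4,4]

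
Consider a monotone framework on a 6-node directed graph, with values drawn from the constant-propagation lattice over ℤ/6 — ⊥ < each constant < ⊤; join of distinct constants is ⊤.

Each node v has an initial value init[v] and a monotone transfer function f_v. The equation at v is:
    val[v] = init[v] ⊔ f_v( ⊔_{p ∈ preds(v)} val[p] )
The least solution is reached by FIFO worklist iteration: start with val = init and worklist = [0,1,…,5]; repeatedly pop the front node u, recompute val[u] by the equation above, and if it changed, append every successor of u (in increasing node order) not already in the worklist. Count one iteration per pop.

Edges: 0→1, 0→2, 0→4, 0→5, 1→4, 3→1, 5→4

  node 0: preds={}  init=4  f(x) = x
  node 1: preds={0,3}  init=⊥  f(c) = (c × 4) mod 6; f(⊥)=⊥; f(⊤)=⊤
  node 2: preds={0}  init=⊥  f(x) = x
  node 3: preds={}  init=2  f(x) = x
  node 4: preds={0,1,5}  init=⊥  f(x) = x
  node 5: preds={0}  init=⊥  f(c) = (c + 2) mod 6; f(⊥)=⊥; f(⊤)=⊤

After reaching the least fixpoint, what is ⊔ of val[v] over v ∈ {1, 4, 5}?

⊤

Trace (7 dequeues):
  [1] u=0 | in ⊥ | out 4 | ==
  [2] u=1 | in ⊤ | out ⊤ | prev ⊥ | push {}
  [3] u=2 | in 4 | out 4 | prev ⊥ | push {}
  [4] u=3 | in ⊥ | out 2 | ==
  [5] u=4 | in ⊤ | out ⊤ | prev ⊥ | push {}
  [6] u=5 | in 4 | out 0 | prev ⊥ | push {4}
  [7] u=4 | in ⊤ | out ⊤ | ==

Converged values:
  [0] 4
  [1] ⊤
  [2] 4
  [3] 2
  [4] ⊤
  [5] 0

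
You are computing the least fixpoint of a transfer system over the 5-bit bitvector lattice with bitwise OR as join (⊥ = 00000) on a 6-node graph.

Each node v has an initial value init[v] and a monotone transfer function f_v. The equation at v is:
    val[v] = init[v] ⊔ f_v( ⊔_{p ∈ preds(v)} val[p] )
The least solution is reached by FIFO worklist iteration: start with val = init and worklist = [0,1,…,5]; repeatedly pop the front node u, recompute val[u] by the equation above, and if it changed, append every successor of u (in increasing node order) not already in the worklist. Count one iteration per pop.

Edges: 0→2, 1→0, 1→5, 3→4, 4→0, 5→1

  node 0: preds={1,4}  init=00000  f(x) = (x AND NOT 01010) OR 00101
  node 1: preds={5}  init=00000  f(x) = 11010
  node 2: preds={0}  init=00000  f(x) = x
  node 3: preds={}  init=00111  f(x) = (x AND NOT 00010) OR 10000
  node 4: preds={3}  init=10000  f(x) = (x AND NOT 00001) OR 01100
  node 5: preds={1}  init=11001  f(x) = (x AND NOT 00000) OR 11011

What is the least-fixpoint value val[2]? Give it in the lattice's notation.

10101

Worklist (8 pops):
  #1 pop 0: in=10000 → 10101 (was 00000); enqueue []
  #2 pop 1: in=11001 → 11010 (was 00000); enqueue [0]
  #3 pop 2: in=10101 → 10101 (was 00000); enqueue []
  #4 pop 3: in=00000 → 10111 (was 00111); enqueue []
  #5 pop 4: in=10111 → 11110 (was 10000); enqueue []
  #6 pop 5: in=11010 → 11011 (was 11001); enqueue [1]
  #7 pop 0: in=11110 → 10101 (no change)
  #8 pop 1: in=11011 → 11010 (no change)

Fixpoint:
  val[0] = 10101
  val[1] = 11010
  val[2] = 10101
  val[3] = 10111
  val[4] = 11110
  val[5] = 11011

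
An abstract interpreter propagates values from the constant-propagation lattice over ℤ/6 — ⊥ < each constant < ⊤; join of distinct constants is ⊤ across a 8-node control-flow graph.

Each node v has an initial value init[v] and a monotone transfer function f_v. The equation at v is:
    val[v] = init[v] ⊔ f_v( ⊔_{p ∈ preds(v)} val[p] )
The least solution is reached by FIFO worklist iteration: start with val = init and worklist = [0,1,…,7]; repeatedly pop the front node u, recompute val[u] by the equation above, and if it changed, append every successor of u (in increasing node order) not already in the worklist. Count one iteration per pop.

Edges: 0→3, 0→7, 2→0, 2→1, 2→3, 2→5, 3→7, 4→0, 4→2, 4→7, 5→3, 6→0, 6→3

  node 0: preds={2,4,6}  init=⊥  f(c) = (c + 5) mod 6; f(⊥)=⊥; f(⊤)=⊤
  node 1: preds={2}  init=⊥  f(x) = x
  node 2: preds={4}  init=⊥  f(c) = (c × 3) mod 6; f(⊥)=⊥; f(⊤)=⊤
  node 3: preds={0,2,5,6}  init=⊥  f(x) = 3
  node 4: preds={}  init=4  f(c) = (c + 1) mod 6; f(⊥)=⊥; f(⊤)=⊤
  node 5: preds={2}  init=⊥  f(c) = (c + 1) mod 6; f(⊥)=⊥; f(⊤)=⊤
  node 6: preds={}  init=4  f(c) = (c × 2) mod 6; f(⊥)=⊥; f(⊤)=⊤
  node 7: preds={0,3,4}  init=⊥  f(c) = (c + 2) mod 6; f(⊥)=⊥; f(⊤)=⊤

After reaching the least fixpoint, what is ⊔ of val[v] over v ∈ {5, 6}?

Worklist (12 pops):
  #1 pop 0: in=4 → 3 (was ⊥); enqueue []
  #2 pop 1: in=⊥ → ⊥ (no change)
  #3 pop 2: in=4 → 0 (was ⊥); enqueue [0,1]
  #4 pop 3: in=⊤ → 3 (was ⊥); enqueue []
  #5 pop 4: in=⊥ → 4 (no change)
  #6 pop 5: in=0 → 1 (was ⊥); enqueue [3]
  #7 pop 6: in=⊥ → 4 (no change)
  #8 pop 7: in=⊤ → ⊤ (was ⊥); enqueue []
  #9 pop 0: in=⊤ → ⊤ (was 3); enqueue [7]
  #10 pop 1: in=0 → 0 (was ⊥); enqueue []
  #11 pop 3: in=⊤ → 3 (no change)
  #12 pop 7: in=⊤ → ⊤ (no change)

Fixpoint:
  val[0] = ⊤
  val[1] = 0
  val[2] = 0
  val[3] = 3
  val[4] = 4
  val[5] = 1
  val[6] = 4
  val[7] = ⊤

⊤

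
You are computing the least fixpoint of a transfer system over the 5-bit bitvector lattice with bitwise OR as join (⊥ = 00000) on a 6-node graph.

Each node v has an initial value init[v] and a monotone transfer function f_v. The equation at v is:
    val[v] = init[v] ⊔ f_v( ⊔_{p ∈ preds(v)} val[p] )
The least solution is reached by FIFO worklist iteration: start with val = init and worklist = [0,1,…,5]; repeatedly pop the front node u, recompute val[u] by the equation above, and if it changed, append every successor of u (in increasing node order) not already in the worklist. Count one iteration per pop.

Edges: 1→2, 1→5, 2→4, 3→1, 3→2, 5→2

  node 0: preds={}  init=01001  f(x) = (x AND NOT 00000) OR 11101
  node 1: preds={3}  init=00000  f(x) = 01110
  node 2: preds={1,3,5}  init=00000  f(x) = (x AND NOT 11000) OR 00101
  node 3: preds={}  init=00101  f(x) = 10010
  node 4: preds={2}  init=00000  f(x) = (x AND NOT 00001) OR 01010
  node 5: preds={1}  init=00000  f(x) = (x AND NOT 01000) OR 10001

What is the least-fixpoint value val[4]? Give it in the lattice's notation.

01110

Worklist (8 pops):
  #1 pop 0: in=00000 → 11101 (was 01001); enqueue []
  #2 pop 1: in=00101 → 01110 (was 00000); enqueue []
  #3 pop 2: in=01111 → 00111 (was 00000); enqueue []
  #4 pop 3: in=00000 → 10111 (was 00101); enqueue [1,2]
  #5 pop 4: in=00111 → 01110 (was 00000); enqueue []
  #6 pop 5: in=01110 → 10111 (was 00000); enqueue []
  #7 pop 1: in=10111 → 01110 (no change)
  #8 pop 2: in=11111 → 00111 (no change)

Fixpoint:
  val[0] = 11101
  val[1] = 01110
  val[2] = 00111
  val[3] = 10111
  val[4] = 01110
  val[5] = 10111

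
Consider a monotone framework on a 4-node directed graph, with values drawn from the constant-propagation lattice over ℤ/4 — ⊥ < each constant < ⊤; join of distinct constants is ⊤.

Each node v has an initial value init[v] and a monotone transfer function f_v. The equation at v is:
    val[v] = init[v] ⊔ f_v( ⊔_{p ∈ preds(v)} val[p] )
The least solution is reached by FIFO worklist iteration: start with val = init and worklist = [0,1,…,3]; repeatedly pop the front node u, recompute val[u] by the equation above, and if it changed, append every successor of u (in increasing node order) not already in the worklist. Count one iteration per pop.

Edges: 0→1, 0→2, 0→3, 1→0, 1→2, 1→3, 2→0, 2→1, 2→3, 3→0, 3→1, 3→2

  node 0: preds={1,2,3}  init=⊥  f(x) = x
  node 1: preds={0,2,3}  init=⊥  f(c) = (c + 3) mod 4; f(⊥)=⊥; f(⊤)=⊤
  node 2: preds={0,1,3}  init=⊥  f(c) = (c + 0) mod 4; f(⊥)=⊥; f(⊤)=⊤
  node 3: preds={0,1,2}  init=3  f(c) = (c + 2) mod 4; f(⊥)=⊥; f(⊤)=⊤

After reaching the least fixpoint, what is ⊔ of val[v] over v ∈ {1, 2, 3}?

⊤

Trace (9 dequeues):
  [1] u=0 | in 3 | out 3 | prev ⊥ | push {}
  [2] u=1 | in 3 | out 2 | prev ⊥ | push {0}
  [3] u=2 | in ⊤ | out ⊤ | prev ⊥ | push {1}
  [4] u=3 | in ⊤ | out ⊤ | prev 3 | push {2}
  [5] u=0 | in ⊤ | out ⊤ | prev 3 | push {3}
  [6] u=1 | in ⊤ | out ⊤ | prev 2 | push {0}
  [7] u=2 | in ⊤ | out ⊤ | ==
  [8] u=3 | in ⊤ | out ⊤ | ==
  [9] u=0 | in ⊤ | out ⊤ | ==

Converged values:
  [0] ⊤
  [1] ⊤
  [2] ⊤
  [3] ⊤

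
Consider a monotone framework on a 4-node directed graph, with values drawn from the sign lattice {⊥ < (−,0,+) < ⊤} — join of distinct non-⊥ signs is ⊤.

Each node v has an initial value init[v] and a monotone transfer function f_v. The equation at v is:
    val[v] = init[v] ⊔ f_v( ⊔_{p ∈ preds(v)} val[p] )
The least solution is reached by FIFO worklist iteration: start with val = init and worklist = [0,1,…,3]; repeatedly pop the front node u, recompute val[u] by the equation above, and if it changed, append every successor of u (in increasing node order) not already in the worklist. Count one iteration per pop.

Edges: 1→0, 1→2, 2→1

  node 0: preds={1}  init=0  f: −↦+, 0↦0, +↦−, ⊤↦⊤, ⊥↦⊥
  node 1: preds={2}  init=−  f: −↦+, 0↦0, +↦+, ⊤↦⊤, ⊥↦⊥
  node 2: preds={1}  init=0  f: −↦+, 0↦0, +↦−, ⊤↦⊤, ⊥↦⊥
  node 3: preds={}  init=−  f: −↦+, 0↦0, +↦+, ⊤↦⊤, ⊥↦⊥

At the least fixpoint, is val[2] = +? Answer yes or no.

no

Worklist (6 pops):
  #1 pop 0: in=− → ⊤ (was 0); enqueue []
  #2 pop 1: in=0 → ⊤ (was −); enqueue [0]
  #3 pop 2: in=⊤ → ⊤ (was 0); enqueue [1]
  #4 pop 3: in=⊥ → − (no change)
  #5 pop 0: in=⊤ → ⊤ (no change)
  #6 pop 1: in=⊤ → ⊤ (no change)

Fixpoint:
  val[0] = ⊤
  val[1] = ⊤
  val[2] = ⊤
  val[3] = −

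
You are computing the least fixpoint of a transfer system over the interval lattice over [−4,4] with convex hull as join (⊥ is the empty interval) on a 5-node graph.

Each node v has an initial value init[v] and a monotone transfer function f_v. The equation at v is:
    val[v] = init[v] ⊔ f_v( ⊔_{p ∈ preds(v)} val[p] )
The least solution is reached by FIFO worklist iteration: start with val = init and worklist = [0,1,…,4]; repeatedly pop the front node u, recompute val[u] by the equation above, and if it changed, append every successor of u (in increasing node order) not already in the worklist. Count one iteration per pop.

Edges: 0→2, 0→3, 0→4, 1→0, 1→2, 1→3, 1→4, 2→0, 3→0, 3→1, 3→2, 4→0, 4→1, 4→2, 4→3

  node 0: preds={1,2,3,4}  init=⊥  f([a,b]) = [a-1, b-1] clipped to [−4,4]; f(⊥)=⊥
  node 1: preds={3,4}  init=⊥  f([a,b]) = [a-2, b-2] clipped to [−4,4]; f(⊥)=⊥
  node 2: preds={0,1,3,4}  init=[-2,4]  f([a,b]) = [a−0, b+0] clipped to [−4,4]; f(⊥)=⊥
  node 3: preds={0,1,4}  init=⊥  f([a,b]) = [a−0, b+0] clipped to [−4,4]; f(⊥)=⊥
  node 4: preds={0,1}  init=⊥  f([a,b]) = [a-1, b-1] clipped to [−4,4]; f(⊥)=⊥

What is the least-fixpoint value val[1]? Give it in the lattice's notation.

[-4,1]

Trace (13 dequeues):
  [1] u=0 | in [-2,4] | out [-3,3] | prev ⊥ | push {}
  [2] u=1 | in ⊥ | out ⊥ | ==
  [3] u=2 | in [-3,3] | out [-3,4] | prev [-2,4] | push {0}
  [4] u=3 | in [-3,3] | out [-3,3] | prev ⊥ | push {1,2}
  [5] u=4 | in [-3,3] | out [-4,2] | prev ⊥ | push {3}
  [6] u=0 | in [-4,4] | out [-4,3] | prev [-3,3] | push {4}
  [7] u=1 | in [-4,3] | out [-4,1] | prev ⊥ | push {0}
  [8] u=2 | in [-4,3] | out [-4,4] | prev [-3,4] | push {}
  [9] u=3 | in [-4,3] | out [-4,3] | prev [-3,3] | push {1,2}
  [10] u=4 | in [-4,3] | out [-4,2] | ==
  [11] u=0 | in [-4,4] | out [-4,3] | ==
  [12] u=1 | in [-4,3] | out [-4,1] | ==
  [13] u=2 | in [-4,3] | out [-4,4] | ==

Converged values:
  [0] [-4,3]
  [1] [-4,1]
  [2] [-4,4]
  [3] [-4,3]
  [4] [-4,2]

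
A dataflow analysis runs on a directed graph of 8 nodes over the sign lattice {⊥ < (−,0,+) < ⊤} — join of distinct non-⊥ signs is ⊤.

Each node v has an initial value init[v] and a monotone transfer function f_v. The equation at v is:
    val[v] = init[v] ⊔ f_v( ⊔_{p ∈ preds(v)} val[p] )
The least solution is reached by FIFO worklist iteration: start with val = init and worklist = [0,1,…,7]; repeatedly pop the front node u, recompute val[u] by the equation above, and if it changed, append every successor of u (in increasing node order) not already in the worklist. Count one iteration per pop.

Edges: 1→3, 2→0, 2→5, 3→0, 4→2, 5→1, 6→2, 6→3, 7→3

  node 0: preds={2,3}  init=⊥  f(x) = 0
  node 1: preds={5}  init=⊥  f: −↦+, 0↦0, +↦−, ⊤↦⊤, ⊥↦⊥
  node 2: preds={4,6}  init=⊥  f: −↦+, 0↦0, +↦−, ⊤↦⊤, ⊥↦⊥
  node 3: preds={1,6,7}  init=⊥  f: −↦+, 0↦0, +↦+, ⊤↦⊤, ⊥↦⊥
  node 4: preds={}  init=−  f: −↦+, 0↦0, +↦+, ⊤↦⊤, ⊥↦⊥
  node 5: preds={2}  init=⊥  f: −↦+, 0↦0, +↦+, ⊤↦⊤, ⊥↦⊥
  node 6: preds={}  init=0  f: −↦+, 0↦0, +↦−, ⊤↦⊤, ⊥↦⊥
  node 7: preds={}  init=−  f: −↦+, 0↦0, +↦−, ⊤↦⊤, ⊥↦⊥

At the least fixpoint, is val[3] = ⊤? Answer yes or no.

yes

Iteration log — 11 steps:
  step 1. node 0  ⊔preds=⊥  new=0  old=⊥  +wl: 
  step 2. node 1  ⊔preds=⊥  new=⊥  stable
  step 3. node 2  ⊔preds=⊤  new=⊤  old=⊥  +wl: 0
  step 4. node 3  ⊔preds=⊤  new=⊤  old=⊥  +wl: 
  step 5. node 4  ⊔preds=⊥  new=−  stable
  step 6. node 5  ⊔preds=⊤  new=⊤  old=⊥  +wl: 1
  step 7. node 6  ⊔preds=⊥  new=0  stable
  step 8. node 7  ⊔preds=⊥  new=−  stable
  step 9. node 0  ⊔preds=⊤  new=0  stable
  step 10. node 1  ⊔preds=⊤  new=⊤  old=⊥  +wl: 3
  step 11. node 3  ⊔preds=⊤  new=⊤  stable

Least fixpoint reached:
  node 0: 0
  node 1: ⊤
  node 2: ⊤
  node 3: ⊤
  node 4: −
  node 5: ⊤
  node 6: 0
  node 7: −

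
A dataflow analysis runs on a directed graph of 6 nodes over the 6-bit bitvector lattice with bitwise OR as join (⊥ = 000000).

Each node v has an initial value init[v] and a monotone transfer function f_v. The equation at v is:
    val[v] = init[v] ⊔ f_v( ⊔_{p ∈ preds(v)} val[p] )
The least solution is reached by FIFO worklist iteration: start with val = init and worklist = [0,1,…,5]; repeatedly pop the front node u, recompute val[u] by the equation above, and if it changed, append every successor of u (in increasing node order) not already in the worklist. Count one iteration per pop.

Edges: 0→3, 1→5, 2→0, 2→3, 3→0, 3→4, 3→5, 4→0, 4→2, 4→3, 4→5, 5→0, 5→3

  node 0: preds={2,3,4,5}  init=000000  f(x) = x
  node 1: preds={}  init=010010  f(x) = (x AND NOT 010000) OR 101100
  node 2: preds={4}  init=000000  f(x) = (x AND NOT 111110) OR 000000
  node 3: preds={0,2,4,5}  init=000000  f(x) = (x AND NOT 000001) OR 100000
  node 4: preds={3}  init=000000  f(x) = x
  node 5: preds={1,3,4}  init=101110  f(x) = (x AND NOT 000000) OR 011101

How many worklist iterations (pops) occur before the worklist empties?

Worklist (15 pops):
  #1 pop 0: in=101110 → 101110 (was 000000); enqueue []
  #2 pop 1: in=000000 → 111110 (was 010010); enqueue []
  #3 pop 2: in=000000 → 000000 (no change)
  #4 pop 3: in=101110 → 101110 (was 000000); enqueue [0]
  #5 pop 4: in=101110 → 101110 (was 000000); enqueue [2,3]
  #6 pop 5: in=111110 → 111111 (was 101110); enqueue []
  #7 pop 0: in=111111 → 111111 (was 101110); enqueue []
  #8 pop 2: in=101110 → 000000 (no change)
  #9 pop 3: in=111111 → 111110 (was 101110); enqueue [0,4,5]
  #10 pop 0: in=111111 → 111111 (no change)
  #11 pop 4: in=111110 → 111110 (was 101110); enqueue [0,2,3]
  #12 pop 5: in=111110 → 111111 (no change)
  #13 pop 0: in=111111 → 111111 (no change)
  #14 pop 2: in=111110 → 000000 (no change)
  #15 pop 3: in=111111 → 111110 (no change)

Fixpoint:
  val[0] = 111111
  val[1] = 111110
  val[2] = 000000
  val[3] = 111110
  val[4] = 111110
  val[5] = 111111

15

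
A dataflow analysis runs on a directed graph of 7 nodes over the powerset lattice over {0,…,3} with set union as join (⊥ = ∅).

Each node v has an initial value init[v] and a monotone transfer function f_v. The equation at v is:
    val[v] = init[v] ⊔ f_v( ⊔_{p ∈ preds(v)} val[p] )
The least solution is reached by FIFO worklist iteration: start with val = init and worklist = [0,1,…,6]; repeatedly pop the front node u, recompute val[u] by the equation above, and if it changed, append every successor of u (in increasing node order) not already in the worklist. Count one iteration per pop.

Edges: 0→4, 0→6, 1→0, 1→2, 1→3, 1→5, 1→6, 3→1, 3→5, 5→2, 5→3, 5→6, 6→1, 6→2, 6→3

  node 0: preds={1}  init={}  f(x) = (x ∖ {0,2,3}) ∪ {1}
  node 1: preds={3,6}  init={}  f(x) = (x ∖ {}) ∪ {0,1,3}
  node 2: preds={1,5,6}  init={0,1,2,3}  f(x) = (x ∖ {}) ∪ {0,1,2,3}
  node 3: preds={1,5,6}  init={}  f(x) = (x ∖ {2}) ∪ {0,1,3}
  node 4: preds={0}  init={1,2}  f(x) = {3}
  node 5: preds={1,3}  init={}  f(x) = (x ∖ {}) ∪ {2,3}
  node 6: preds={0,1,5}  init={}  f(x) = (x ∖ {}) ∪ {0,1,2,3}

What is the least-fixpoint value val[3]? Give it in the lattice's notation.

{0,1,3}

Iteration log — 14 steps:
  step 1. node 0  ⊔preds={}  new={1}  old={}  +wl: 
  step 2. node 1  ⊔preds={}  new={0,1,3}  old={}  +wl: 0
  step 3. node 2  ⊔preds={0,1,3}  new={0,1,2,3}  stable
  step 4. node 3  ⊔preds={0,1,3}  new={0,1,3}  old={}  +wl: 1
  step 5. node 4  ⊔preds={1}  new={1,2,3}  old={1,2}  +wl: 
  step 6. node 5  ⊔preds={0,1,3}  new={0,1,2,3}  old={}  +wl: 2,3
  step 7. node 6  ⊔preds={0,1,2,3}  new={0,1,2,3}  old={}  +wl: 
  step 8. node 0  ⊔preds={0,1,3}  new={1}  stable
  step 9. node 1  ⊔preds={0,1,2,3}  new={0,1,2,3}  old={0,1,3}  +wl: 0,5,6
  step 10. node 2  ⊔preds={0,1,2,3}  new={0,1,2,3}  stable
  step 11. node 3  ⊔preds={0,1,2,3}  new={0,1,3}  stable
  step 12. node 0  ⊔preds={0,1,2,3}  new={1}  stable
  step 13. node 5  ⊔preds={0,1,2,3}  new={0,1,2,3}  stable
  step 14. node 6  ⊔preds={0,1,2,3}  new={0,1,2,3}  stable

Least fixpoint reached:
  node 0: {1}
  node 1: {0,1,2,3}
  node 2: {0,1,2,3}
  node 3: {0,1,3}
  node 4: {1,2,3}
  node 5: {0,1,2,3}
  node 6: {0,1,2,3}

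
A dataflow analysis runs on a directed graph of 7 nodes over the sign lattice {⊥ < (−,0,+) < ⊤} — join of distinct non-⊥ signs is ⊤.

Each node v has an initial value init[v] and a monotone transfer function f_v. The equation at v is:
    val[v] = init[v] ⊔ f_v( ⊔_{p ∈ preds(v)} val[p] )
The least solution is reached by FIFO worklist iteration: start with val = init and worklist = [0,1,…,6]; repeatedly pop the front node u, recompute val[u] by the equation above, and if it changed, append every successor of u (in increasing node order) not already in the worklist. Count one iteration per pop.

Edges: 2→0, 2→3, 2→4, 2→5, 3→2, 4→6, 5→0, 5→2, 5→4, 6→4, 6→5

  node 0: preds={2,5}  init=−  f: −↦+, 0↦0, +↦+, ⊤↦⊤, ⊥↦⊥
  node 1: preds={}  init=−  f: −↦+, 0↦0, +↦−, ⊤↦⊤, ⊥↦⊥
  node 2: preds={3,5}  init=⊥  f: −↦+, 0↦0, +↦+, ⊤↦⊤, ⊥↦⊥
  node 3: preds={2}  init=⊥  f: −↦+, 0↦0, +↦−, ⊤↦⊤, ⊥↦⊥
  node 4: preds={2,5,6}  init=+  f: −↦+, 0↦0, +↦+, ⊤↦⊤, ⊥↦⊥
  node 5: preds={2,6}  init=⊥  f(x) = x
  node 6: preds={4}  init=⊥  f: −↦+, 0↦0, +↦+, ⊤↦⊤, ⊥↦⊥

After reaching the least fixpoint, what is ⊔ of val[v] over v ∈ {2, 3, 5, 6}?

Trace (25 dequeues):
  [1] u=0 | in ⊥ | out − | ==
  [2] u=1 | in ⊥ | out − | ==
  [3] u=2 | in ⊥ | out ⊥ | ==
  [4] u=3 | in ⊥ | out ⊥ | ==
  [5] u=4 | in ⊥ | out + | ==
  [6] u=5 | in ⊥ | out ⊥ | ==
  [7] u=6 | in + | out + | prev ⊥ | push {4,5}
  [8] u=4 | in + | out + | ==
  [9] u=5 | in + | out + | prev ⊥ | push {0,2,4}
  [10] u=0 | in + | out ⊤ | prev − | push {}
  [11] u=2 | in + | out + | prev ⊥ | push {0,3,5}
  [12] u=4 | in + | out + | ==
  [13] u=0 | in + | out ⊤ | ==
  [14] u=3 | in + | out − | prev ⊥ | push {2}
  [15] u=5 | in + | out + | ==
  [16] u=2 | in ⊤ | out ⊤ | prev + | push {0,3,4,5}
  [17] u=0 | in ⊤ | out ⊤ | ==
  [18] u=3 | in ⊤ | out ⊤ | prev − | push {2}
  [19] u=4 | in ⊤ | out ⊤ | prev + | push {6}
  [20] u=5 | in ⊤ | out ⊤ | prev + | push {0,4}
  [21] u=2 | in ⊤ | out ⊤ | ==
  [22] u=6 | in ⊤ | out ⊤ | prev + | push {5}
  [23] u=0 | in ⊤ | out ⊤ | ==
  [24] u=4 | in ⊤ | out ⊤ | ==
  [25] u=5 | in ⊤ | out ⊤ | ==

Converged values:
  [0] ⊤
  [1] −
  [2] ⊤
  [3] ⊤
  [4] ⊤
  [5] ⊤
  [6] ⊤

⊤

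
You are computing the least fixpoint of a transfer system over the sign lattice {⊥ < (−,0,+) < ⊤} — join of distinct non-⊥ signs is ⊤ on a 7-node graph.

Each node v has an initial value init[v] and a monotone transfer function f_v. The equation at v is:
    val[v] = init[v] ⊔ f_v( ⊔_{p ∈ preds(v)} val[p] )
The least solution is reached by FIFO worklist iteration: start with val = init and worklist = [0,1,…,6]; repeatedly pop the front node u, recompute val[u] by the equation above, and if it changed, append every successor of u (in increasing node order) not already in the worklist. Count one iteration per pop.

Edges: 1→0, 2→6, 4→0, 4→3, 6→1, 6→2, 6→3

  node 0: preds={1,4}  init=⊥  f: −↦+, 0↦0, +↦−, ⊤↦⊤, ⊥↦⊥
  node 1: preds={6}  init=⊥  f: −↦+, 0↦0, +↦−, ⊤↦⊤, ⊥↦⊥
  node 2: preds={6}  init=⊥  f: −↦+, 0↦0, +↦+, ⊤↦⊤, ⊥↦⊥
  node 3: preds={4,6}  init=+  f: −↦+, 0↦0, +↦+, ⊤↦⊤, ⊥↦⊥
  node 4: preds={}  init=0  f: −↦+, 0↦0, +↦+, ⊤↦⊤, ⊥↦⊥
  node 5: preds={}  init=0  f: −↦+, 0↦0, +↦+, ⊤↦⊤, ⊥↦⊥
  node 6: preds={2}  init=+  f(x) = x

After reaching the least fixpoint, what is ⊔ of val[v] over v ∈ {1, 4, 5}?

Worklist (8 pops):
  #1 pop 0: in=0 → 0 (was ⊥); enqueue []
  #2 pop 1: in=+ → − (was ⊥); enqueue [0]
  #3 pop 2: in=+ → + (was ⊥); enqueue []
  #4 pop 3: in=⊤ → ⊤ (was +); enqueue []
  #5 pop 4: in=⊥ → 0 (no change)
  #6 pop 5: in=⊥ → 0 (no change)
  #7 pop 6: in=+ → + (no change)
  #8 pop 0: in=⊤ → ⊤ (was 0); enqueue []

Fixpoint:
  val[0] = ⊤
  val[1] = −
  val[2] = +
  val[3] = ⊤
  val[4] = 0
  val[5] = 0
  val[6] = +

⊤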